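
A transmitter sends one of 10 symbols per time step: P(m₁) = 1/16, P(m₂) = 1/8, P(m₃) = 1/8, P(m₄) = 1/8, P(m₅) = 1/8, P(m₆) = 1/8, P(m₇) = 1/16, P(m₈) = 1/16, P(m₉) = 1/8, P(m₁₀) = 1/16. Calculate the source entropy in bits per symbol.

Each probability is a power of 1/2, so log₂(1/p) is an integer.
H = Σ p·log₂(1/p) = 1/16·4 + 1/8·3 + 1/8·3 + 1/8·3 + 1/8·3 + 1/8·3 + 1/16·4 + 1/16·4 + 1/8·3 + 1/16·4 = 3.25 bits.

3.25 bits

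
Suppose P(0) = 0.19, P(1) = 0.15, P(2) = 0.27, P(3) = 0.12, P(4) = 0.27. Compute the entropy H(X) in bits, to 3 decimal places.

2.253 bits

H = −Σ pᵢ log₂ pᵢ.
−0.19·log₂(0.19) = 0.4552
−0.15·log₂(0.15) = 0.4105
−0.27·log₂(0.27) = 0.5100
−0.12·log₂(0.12) = 0.3671
−0.27·log₂(0.27) = 0.5100
Sum ≈ 2.2529 → 2.253 bits.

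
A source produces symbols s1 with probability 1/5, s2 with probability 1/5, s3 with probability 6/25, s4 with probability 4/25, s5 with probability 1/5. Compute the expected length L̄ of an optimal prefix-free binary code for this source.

2.36 bits/symbol

Repeatedly combine the two least-probable nodes; the expected code length is the sum of the merged weights.
merge 4/25 + 1/5 → 9/25
merge 1/5 + 1/5 → 2/5
merge 6/25 + 9/25 → 3/5
merge 2/5 + 3/5 → 1
L = 9/25 + 2/5 + 3/5 + 1 = 59/25 = 2.36 bits/symbol.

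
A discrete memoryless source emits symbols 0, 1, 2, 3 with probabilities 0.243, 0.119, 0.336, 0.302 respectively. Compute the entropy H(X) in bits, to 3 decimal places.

H = −Σ pᵢ log₂ pᵢ.
−0.243·log₂(0.243) = 0.4960
−0.119·log₂(0.119) = 0.3654
−0.336·log₂(0.336) = 0.5287
−0.302·log₂(0.302) = 0.5217
Sum ≈ 1.9118 → 1.912 bits.

1.912 bits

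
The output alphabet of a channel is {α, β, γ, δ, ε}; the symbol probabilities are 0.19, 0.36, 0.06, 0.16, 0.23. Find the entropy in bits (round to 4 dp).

2.1401 bits

H = −Σ pᵢ log₂ pᵢ.
−0.19·log₂(0.19) = 0.4552
−0.36·log₂(0.36) = 0.5306
−0.06·log₂(0.06) = 0.2435
−0.16·log₂(0.16) = 0.4230
−0.23·log₂(0.23) = 0.4877
Sum ≈ 2.1401 → 2.1401 bits.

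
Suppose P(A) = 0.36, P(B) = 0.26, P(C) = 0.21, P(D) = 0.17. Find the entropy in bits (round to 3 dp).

1.943 bits

H = −Σ pᵢ log₂ pᵢ.
−0.36·log₂(0.36) = 0.5306
−0.26·log₂(0.26) = 0.5053
−0.21·log₂(0.21) = 0.4728
−0.17·log₂(0.17) = 0.4346
Sum ≈ 1.9433 → 1.943 bits.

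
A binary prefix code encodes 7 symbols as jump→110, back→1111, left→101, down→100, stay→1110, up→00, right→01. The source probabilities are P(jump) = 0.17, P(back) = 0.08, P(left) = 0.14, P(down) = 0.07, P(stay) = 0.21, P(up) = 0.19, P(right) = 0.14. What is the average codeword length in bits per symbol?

L̄ = Σ pᵢ·ℓᵢ = 0.17·3 + 0.08·4 + 0.14·3 + 0.07·3 + 0.21·4 + 0.19·2 + 0.14·2 = 2.96 bits/symbol.

2.96 bits/symbol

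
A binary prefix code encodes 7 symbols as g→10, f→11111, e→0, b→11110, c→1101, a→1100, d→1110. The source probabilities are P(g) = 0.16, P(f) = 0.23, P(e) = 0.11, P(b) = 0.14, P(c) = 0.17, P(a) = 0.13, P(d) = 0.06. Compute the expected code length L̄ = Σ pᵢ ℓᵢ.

3.72 bits/symbol

L̄ = Σ pᵢ·ℓᵢ = 0.16·2 + 0.23·5 + 0.11·1 + 0.14·5 + 0.17·4 + 0.13·4 + 0.06·4 = 3.72 bits/symbol.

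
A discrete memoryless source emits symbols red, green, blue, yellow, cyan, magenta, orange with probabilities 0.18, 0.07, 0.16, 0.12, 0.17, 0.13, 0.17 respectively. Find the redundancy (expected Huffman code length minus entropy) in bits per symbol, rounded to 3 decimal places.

Entropy H = −Σ p log₂ p ≈ 2.7558 bits.
Huffman merges: 7/100+3/25→19/100; 13/100+4/25→29/100; 17/100+17/100→17/50; 9/50+19/100→37/100; 29/100+17/50→63/100; 37/100+63/100→1. L = 141/50 ≈ 2.8200.
L − H = 2.8200 − 2.7558 = 0.064 bits.

0.064 bits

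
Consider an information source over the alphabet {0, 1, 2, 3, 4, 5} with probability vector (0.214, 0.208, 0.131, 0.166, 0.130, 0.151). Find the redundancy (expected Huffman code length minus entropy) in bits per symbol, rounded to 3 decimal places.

0.022 bits

Entropy H = −Σ p log₂ p ≈ 2.5559 bits.
Huffman merges: 13/100+131/1000→261/1000; 151/1000+83/500→317/1000; 26/125+107/500→211/500; 261/1000+317/1000→289/500; 211/500+289/500→1. L = 1289/500 ≈ 2.5780.
L − H = 2.5780 − 2.5559 = 0.022 bits.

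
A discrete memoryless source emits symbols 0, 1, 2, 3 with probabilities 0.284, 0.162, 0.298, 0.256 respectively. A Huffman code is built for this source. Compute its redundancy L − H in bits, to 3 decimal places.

0.035 bits

Entropy H = −Σ p log₂ p ≈ 1.9649 bits.
Huffman merges: 81/500+32/125→209/500; 71/250+149/500→291/500; 209/500+291/500→1. L = 2 ≈ 2.0000.
L − H = 2.0000 − 1.9649 = 0.035 bits.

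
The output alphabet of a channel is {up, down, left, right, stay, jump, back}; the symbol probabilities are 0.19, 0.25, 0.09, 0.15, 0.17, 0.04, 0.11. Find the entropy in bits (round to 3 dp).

H = −Σ pᵢ log₂ pᵢ.
−0.19·log₂(0.19) = 0.4552
−0.25·log₂(0.25) = 0.5000
−0.09·log₂(0.09) = 0.3127
−0.15·log₂(0.15) = 0.4105
−0.17·log₂(0.17) = 0.4346
−0.04·log₂(0.04) = 0.1858
−0.11·log₂(0.11) = 0.3503
Sum ≈ 2.6491 → 2.649 bits.

2.649 bits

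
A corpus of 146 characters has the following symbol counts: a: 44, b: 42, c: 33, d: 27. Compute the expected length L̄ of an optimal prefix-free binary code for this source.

2 bits/symbol

Probabilities are the counts divided by 146.
Repeatedly combine the two least-probable nodes; the expected code length is the sum of the merged weights.
merge 27/146 + 33/146 → 30/73
merge 21/73 + 22/73 → 43/73
merge 30/73 + 43/73 → 1
L = 30/73 + 43/73 + 1 = 2 bits/symbol.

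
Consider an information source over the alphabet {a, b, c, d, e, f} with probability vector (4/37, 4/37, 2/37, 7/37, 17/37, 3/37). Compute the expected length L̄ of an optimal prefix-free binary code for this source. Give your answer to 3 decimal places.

2.216 bits/symbol

Repeatedly combine the two least-probable nodes; the expected code length is the sum of the merged weights.
merge 2/37 + 3/37 → 5/37
merge 4/37 + 4/37 → 8/37
merge 5/37 + 7/37 → 12/37
merge 8/37 + 12/37 → 20/37
merge 17/37 + 20/37 → 1
L = 5/37 + 8/37 + 12/37 + 20/37 + 1 = 82/37 ≈ 2.216 bits/symbol.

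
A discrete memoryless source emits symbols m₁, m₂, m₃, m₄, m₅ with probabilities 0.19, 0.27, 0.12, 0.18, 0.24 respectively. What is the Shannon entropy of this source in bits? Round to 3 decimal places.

2.272 bits

H = −Σ pᵢ log₂ pᵢ.
−0.19·log₂(0.19) = 0.4552
−0.27·log₂(0.27) = 0.5100
−0.12·log₂(0.12) = 0.3671
−0.18·log₂(0.18) = 0.4453
−0.24·log₂(0.24) = 0.4941
Sum ≈ 2.2718 → 2.272 bits.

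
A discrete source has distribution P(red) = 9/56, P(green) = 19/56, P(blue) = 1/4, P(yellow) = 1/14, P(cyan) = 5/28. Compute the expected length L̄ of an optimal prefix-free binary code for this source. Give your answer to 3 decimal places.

Repeatedly combine the two least-probable nodes; the expected code length is the sum of the merged weights.
merge 1/14 + 9/56 → 13/56
merge 5/28 + 13/56 → 23/56
merge 1/4 + 19/56 → 33/56
merge 23/56 + 33/56 → 1
L = 13/56 + 23/56 + 33/56 + 1 = 125/56 ≈ 2.232 bits/symbol.

2.232 bits/symbol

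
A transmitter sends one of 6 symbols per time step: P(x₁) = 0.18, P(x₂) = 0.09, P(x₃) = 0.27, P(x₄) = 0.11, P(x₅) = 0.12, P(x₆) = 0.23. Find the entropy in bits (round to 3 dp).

2.473 bits

H = −Σ pᵢ log₂ pᵢ.
−0.18·log₂(0.18) = 0.4453
−0.09·log₂(0.09) = 0.3127
−0.27·log₂(0.27) = 0.5100
−0.11·log₂(0.11) = 0.3503
−0.12·log₂(0.12) = 0.3671
−0.23·log₂(0.23) = 0.4877
Sum ≈ 2.4730 → 2.473 bits.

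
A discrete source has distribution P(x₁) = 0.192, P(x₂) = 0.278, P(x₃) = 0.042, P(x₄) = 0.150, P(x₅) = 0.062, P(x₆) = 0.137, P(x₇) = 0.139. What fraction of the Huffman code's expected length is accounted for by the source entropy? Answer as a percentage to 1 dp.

Entropy H = −Σ p log₂ p ≈ 2.6105 bits.
Huffman merges: 21/500+31/500→13/125; 13/125+137/1000→241/1000; 139/1000+3/20→289/1000; 24/125+241/1000→433/1000; 139/500+289/1000→567/1000; 433/1000+567/1000→1. L = 1317/500 ≈ 2.6340.
Efficiency = H/L = 2.6105/2.6340 = 99.1%.

99.1%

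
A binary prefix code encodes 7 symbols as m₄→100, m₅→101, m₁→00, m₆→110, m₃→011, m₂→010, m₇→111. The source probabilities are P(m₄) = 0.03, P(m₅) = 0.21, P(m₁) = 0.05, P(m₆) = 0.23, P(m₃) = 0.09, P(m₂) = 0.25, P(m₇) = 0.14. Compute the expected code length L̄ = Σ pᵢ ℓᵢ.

L̄ = Σ pᵢ·ℓᵢ = 0.03·3 + 0.21·3 + 0.05·2 + 0.23·3 + 0.09·3 + 0.25·3 + 0.14·3 = 2.95 bits/symbol.

2.95 bits/symbol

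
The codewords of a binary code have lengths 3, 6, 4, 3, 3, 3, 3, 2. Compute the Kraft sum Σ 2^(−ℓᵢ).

0.953125

With common denominator 2^6 = 64: Σ 2^(−ℓᵢ) = 8/64 + 1/64 + 4/64 + 8/64 + 8/64 + 8/64 + 8/64 + 16/64 = 61/64 = 0.953125.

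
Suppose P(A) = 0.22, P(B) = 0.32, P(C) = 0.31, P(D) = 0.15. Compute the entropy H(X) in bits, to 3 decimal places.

1.941 bits

H = −Σ pᵢ log₂ pᵢ.
−0.22·log₂(0.22) = 0.4806
−0.32·log₂(0.32) = 0.5260
−0.31·log₂(0.31) = 0.5238
−0.15·log₂(0.15) = 0.4105
Sum ≈ 1.9409 → 1.941 bits.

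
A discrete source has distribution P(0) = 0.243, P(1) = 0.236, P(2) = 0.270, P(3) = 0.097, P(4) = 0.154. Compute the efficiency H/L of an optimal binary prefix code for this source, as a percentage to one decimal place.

99.5%

Entropy H = −Σ p log₂ p ≈ 2.2397 bits.
Huffman merges: 97/1000+77/500→251/1000; 59/250+243/1000→479/1000; 251/1000+27/100→521/1000; 479/1000+521/1000→1. L = 2251/1000 ≈ 2.2510.
Efficiency = H/L = 2.2397/2.2510 = 99.5%.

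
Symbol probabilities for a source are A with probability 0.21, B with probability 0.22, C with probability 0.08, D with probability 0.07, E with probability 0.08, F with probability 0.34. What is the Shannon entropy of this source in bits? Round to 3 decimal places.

2.334 bits

H = −Σ pᵢ log₂ pᵢ.
−0.21·log₂(0.21) = 0.4728
−0.22·log₂(0.22) = 0.4806
−0.08·log₂(0.08) = 0.2915
−0.07·log₂(0.07) = 0.2686
−0.08·log₂(0.08) = 0.2915
−0.34·log₂(0.34) = 0.5292
Sum ≈ 2.3341 → 2.334 bits.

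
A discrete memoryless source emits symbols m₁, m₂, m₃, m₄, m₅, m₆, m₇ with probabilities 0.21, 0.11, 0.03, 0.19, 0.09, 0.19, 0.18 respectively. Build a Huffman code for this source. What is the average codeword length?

Repeatedly combine the two least-probable nodes; the expected code length is the sum of the merged weights.
merge 3/100 + 9/100 → 3/25
merge 11/100 + 3/25 → 23/100
merge 9/50 + 19/100 → 37/100
merge 19/100 + 21/100 → 2/5
merge 23/100 + 37/100 → 3/5
merge 2/5 + 3/5 → 1
L = 3/25 + 23/100 + 37/100 + 2/5 + 3/5 + 1 = 68/25 = 2.72 bits/symbol.

2.72 bits/symbol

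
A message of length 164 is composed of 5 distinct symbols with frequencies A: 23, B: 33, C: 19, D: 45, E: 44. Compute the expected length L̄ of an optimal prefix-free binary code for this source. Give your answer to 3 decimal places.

2.256 bits/symbol

Probabilities are the counts divided by 164.
Repeatedly combine the two least-probable nodes; the expected code length is the sum of the merged weights.
merge 19/164 + 23/164 → 21/82
merge 33/164 + 21/82 → 75/164
merge 11/41 + 45/164 → 89/164
merge 75/164 + 89/164 → 1
L = 21/82 + 75/164 + 89/164 + 1 = 185/82 ≈ 2.256 bits/symbol.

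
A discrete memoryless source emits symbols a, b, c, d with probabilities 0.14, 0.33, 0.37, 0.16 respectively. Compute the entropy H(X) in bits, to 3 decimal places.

H = −Σ pᵢ log₂ pᵢ.
−0.14·log₂(0.14) = 0.3971
−0.33·log₂(0.33) = 0.5278
−0.37·log₂(0.37) = 0.5307
−0.16·log₂(0.16) = 0.4230
Sum ≈ 1.8787 → 1.879 bits.

1.879 bits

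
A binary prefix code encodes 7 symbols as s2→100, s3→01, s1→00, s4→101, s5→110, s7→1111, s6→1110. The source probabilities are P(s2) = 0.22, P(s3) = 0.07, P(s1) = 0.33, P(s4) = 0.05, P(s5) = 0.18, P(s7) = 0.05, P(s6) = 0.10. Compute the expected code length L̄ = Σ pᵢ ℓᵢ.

L̄ = Σ pᵢ·ℓᵢ = 0.22·3 + 0.07·2 + 0.33·2 + 0.05·3 + 0.18·3 + 0.05·4 + 0.10·4 = 2.75 bits/symbol.

2.75 bits/symbol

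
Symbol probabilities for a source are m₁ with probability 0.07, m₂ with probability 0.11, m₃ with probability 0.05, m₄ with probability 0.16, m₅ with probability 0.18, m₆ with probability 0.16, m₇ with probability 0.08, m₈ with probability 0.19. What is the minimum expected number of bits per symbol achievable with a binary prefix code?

2.93 bits/symbol

Repeatedly combine the two least-probable nodes; the expected code length is the sum of the merged weights.
merge 1/20 + 7/100 → 3/25
merge 2/25 + 11/100 → 19/100
merge 3/25 + 4/25 → 7/25
merge 4/25 + 9/50 → 17/50
merge 19/100 + 19/100 → 19/50
merge 7/25 + 17/50 → 31/50
merge 19/50 + 31/50 → 1
L = 3/25 + 19/100 + 7/25 + 17/50 + 19/50 + 31/50 + 1 = 293/100 = 2.93 bits/symbol.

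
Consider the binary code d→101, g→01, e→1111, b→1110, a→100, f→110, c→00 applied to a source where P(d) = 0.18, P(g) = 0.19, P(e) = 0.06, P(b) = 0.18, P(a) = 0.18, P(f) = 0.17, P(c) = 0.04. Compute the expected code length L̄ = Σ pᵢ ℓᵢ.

L̄ = Σ pᵢ·ℓᵢ = 0.18·3 + 0.19·2 + 0.06·4 + 0.18·4 + 0.18·3 + 0.17·3 + 0.04·2 = 3.01 bits/symbol.

3.01 bits/symbol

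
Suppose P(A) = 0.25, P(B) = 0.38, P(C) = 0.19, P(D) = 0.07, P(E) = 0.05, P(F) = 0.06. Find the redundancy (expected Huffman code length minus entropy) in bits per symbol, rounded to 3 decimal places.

0.066 bits

Entropy H = −Σ p log₂ p ≈ 2.2139 bits.
Huffman merges: 1/20+3/50→11/100; 7/100+11/100→9/50; 9/50+19/100→37/100; 1/4+37/100→31/50; 19/50+31/50→1. L = 57/25 ≈ 2.2800.
L − H = 2.2800 − 2.2139 = 0.066 bits.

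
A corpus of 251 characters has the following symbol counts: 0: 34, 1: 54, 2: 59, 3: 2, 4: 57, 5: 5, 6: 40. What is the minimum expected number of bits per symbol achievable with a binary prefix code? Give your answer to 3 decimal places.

Probabilities are the counts divided by 251.
Repeatedly combine the two least-probable nodes; the expected code length is the sum of the merged weights.
merge 2/251 + 5/251 → 7/251
merge 7/251 + 34/251 → 41/251
merge 40/251 + 41/251 → 81/251
merge 54/251 + 57/251 → 111/251
merge 59/251 + 81/251 → 140/251
merge 111/251 + 140/251 → 1
L = 7/251 + 41/251 + 81/251 + 111/251 + 140/251 + 1 = 631/251 ≈ 2.514 bits/symbol.

2.514 bits/symbol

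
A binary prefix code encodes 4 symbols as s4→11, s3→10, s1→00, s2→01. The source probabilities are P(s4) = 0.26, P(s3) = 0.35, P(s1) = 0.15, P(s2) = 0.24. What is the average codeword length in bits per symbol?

L̄ = Σ pᵢ·ℓᵢ = 0.26·2 + 0.35·2 + 0.15·2 + 0.24·2 = 2 bits/symbol.

2 bits/symbol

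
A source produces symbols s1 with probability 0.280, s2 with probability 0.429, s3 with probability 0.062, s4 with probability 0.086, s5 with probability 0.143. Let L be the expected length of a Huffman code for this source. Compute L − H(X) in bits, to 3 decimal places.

0.018 bits

Entropy H = −Σ p log₂ p ≈ 1.9924 bits.
Huffman merges: 31/500+43/500→37/250; 143/1000+37/250→291/1000; 7/25+291/1000→571/1000; 429/1000+571/1000→1. L = 201/100 ≈ 2.0100.
L − H = 2.0100 − 1.9924 = 0.018 bits.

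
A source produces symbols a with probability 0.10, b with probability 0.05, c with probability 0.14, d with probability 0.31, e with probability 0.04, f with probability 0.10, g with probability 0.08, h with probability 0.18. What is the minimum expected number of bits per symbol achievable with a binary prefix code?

2.77 bits/symbol

Repeatedly combine the two least-probable nodes; the expected code length is the sum of the merged weights.
merge 1/25 + 1/20 → 9/100
merge 2/25 + 9/100 → 17/100
merge 1/10 + 1/10 → 1/5
merge 7/50 + 17/100 → 31/100
merge 9/50 + 1/5 → 19/50
merge 31/100 + 31/100 → 31/50
merge 19/50 + 31/50 → 1
L = 9/100 + 17/100 + 1/5 + 31/100 + 19/50 + 31/50 + 1 = 277/100 = 2.77 bits/symbol.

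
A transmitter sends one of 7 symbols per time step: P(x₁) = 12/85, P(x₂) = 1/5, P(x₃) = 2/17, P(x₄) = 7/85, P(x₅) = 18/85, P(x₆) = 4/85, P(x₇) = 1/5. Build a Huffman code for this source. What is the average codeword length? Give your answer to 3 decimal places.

Repeatedly combine the two least-probable nodes; the expected code length is the sum of the merged weights.
merge 4/85 + 7/85 → 11/85
merge 2/17 + 11/85 → 21/85
merge 12/85 + 1/5 → 29/85
merge 1/5 + 18/85 → 7/17
merge 21/85 + 29/85 → 10/17
merge 7/17 + 10/17 → 1
L = 11/85 + 21/85 + 29/85 + 7/17 + 10/17 + 1 = 231/85 ≈ 2.718 bits/symbol.

2.718 bits/symbol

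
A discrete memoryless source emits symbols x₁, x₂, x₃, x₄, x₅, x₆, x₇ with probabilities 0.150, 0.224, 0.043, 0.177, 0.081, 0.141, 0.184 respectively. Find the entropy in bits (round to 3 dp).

H = −Σ pᵢ log₂ pᵢ.
−0.150·log₂(0.150) = 0.4105
−0.224·log₂(0.224) = 0.4835
−0.043·log₂(0.043) = 0.1952
−0.177·log₂(0.177) = 0.4422
−0.081·log₂(0.081) = 0.2937
−0.141·log₂(0.141) = 0.3985
−0.184·log₂(0.184) = 0.4494
Sum ≈ 2.6730 → 2.673 bits.

2.673 bits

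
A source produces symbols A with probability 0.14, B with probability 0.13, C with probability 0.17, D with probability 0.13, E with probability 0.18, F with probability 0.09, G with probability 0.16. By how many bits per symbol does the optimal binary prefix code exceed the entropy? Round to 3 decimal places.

0.042 bits

Entropy H = −Σ p log₂ p ≈ 2.7780 bits.
Huffman merges: 9/100+13/100→11/50; 13/100+7/50→27/100; 4/25+17/100→33/100; 9/50+11/50→2/5; 27/100+33/100→3/5; 2/5+3/5→1. L = 141/50 ≈ 2.8200.
L − H = 2.8200 − 2.7780 = 0.042 bits.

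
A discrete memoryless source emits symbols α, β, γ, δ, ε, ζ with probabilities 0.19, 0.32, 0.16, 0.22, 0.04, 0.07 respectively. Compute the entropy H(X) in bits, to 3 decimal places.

H = −Σ pᵢ log₂ pᵢ.
−0.19·log₂(0.19) = 0.4552
−0.32·log₂(0.32) = 0.5260
−0.16·log₂(0.16) = 0.4230
−0.22·log₂(0.22) = 0.4806
−0.04·log₂(0.04) = 0.1858
−0.07·log₂(0.07) = 0.2686
Sum ≈ 2.3392 → 2.339 bits.

2.339 bits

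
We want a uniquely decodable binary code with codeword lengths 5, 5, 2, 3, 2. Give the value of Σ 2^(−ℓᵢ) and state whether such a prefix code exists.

0.6875; yes

With common denominator 2^5 = 32: Σ 2^(−ℓᵢ) = 1/32 + 1/32 + 8/32 + 4/32 + 8/32 = 22/32 = 0.6875.
Kraft's inequality requires Σ ≤ 1; here Σ = 0.6875 ≤ 1, so such a prefix code exists.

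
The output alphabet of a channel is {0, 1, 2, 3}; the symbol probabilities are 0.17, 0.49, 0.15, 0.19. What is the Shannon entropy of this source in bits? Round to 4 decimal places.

1.8046 bits

H = −Σ pᵢ log₂ pᵢ.
−0.17·log₂(0.17) = 0.4346
−0.49·log₂(0.49) = 0.5043
−0.15·log₂(0.15) = 0.4105
−0.19·log₂(0.19) = 0.4552
Sum ≈ 1.8046 → 1.8046 bits.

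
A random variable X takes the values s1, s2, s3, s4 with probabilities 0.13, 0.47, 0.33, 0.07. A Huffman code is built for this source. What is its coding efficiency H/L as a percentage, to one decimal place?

97.7%

Entropy H = −Σ p log₂ p ≈ 1.6910 bits.
Huffman merges: 7/100+13/100→1/5; 1/5+33/100→53/100; 47/100+53/100→1. L = 173/100 ≈ 1.7300.
Efficiency = H/L = 1.6910/1.7300 = 97.7%.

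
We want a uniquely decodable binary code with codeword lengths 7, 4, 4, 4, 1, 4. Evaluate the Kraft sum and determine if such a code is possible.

With common denominator 2^7 = 128: Σ 2^(−ℓᵢ) = 1/128 + 8/128 + 8/128 + 8/128 + 64/128 + 8/128 = 97/128 = 0.7578125.
Kraft's inequality requires Σ ≤ 1; here Σ = 0.7578125 ≤ 1, so such a prefix code exists.

0.7578125; yes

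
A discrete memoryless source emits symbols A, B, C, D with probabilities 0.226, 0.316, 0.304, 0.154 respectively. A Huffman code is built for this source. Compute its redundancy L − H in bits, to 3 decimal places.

Entropy H = −Σ p log₂ p ≈ 1.9480 bits.
Huffman merges: 77/500+113/500→19/50; 38/125+79/250→31/50; 19/50+31/50→1. L = 2 ≈ 2.0000.
L − H = 2.0000 − 1.9480 = 0.052 bits.

0.052 bits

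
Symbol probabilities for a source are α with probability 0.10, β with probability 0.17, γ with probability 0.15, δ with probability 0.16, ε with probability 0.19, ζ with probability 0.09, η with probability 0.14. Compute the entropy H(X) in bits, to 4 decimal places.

H = −Σ pᵢ log₂ pᵢ.
−0.10·log₂(0.10) = 0.3322
−0.17·log₂(0.17) = 0.4346
−0.15·log₂(0.15) = 0.4105
−0.16·log₂(0.16) = 0.4230
−0.19·log₂(0.19) = 0.4552
−0.09·log₂(0.09) = 0.3127
−0.14·log₂(0.14) = 0.3971
Sum ≈ 2.7653 → 2.7653 bits.

2.7653 bits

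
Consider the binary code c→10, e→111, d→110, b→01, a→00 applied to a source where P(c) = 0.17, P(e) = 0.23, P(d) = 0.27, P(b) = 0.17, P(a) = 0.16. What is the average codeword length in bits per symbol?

2.5 bits/symbol

L̄ = Σ pᵢ·ℓᵢ = 0.17·2 + 0.23·3 + 0.27·3 + 0.17·2 + 0.16·2 = 2.5 bits/symbol.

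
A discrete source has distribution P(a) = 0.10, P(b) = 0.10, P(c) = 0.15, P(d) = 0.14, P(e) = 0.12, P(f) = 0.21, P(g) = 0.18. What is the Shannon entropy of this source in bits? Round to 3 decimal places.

H = −Σ pᵢ log₂ pᵢ.
−0.10·log₂(0.10) = 0.3322
−0.10·log₂(0.10) = 0.3322
−0.15·log₂(0.15) = 0.4105
−0.14·log₂(0.14) = 0.3971
−0.12·log₂(0.12) = 0.3671
−0.21·log₂(0.21) = 0.4728
−0.18·log₂(0.18) = 0.4453
Sum ≈ 2.7572 → 2.757 bits.

2.757 bits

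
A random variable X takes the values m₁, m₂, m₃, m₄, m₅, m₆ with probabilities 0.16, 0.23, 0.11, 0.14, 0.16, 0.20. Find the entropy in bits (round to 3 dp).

2.545 bits

H = −Σ pᵢ log₂ pᵢ.
−0.16·log₂(0.16) = 0.4230
−0.23·log₂(0.23) = 0.4877
−0.11·log₂(0.11) = 0.3503
−0.14·log₂(0.14) = 0.3971
−0.16·log₂(0.16) = 0.4230
−0.20·log₂(0.20) = 0.4644
Sum ≈ 2.5455 → 2.545 bits.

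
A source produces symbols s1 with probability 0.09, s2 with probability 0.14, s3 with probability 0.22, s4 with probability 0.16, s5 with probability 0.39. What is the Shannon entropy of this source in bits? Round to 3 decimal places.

H = −Σ pᵢ log₂ pᵢ.
−0.09·log₂(0.09) = 0.3127
−0.14·log₂(0.14) = 0.3971
−0.22·log₂(0.22) = 0.4806
−0.16·log₂(0.16) = 0.4230
−0.39·log₂(0.39) = 0.5298
Sum ≈ 2.1432 → 2.143 bits.

2.143 bits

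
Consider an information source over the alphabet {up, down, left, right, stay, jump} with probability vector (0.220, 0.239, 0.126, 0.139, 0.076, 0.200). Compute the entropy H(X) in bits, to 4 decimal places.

H = −Σ pᵢ log₂ pᵢ.
−0.220·log₂(0.220) = 0.4806
−0.239·log₂(0.239) = 0.4935
−0.126·log₂(0.126) = 0.3766
−0.139·log₂(0.139) = 0.3957
−0.076·log₂(0.076) = 0.2826
−0.200·log₂(0.200) = 0.4644
Sum ≈ 2.4933 → 2.4933 bits.

2.4933 bits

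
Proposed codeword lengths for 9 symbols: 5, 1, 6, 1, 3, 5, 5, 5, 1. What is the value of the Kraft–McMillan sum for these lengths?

With common denominator 2^6 = 64: Σ 2^(−ℓᵢ) = 2/64 + 32/64 + 1/64 + 32/64 + 8/64 + 2/64 + 2/64 + 2/64 + 32/64 = 113/64 = 1.765625.

1.765625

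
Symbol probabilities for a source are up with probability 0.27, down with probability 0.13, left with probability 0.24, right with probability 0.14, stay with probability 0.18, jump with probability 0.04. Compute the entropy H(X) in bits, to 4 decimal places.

H = −Σ pᵢ log₂ pᵢ.
−0.27·log₂(0.27) = 0.5100
−0.13·log₂(0.13) = 0.3826
−0.24·log₂(0.24) = 0.4941
−0.14·log₂(0.14) = 0.3971
−0.18·log₂(0.18) = 0.4453
−0.04·log₂(0.04) = 0.1858
Sum ≈ 2.4150 → 2.4150 bits.

2.4150 bits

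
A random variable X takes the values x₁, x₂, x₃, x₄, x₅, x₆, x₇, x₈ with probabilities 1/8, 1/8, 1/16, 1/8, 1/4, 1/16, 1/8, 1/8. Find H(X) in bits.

Each probability is a power of 1/2, so log₂(1/p) is an integer.
H = Σ p·log₂(1/p) = 1/8·3 + 1/8·3 + 1/16·4 + 1/8·3 + 1/4·2 + 1/16·4 + 1/8·3 + 1/8·3 = 2.875 bits.

2.875 bits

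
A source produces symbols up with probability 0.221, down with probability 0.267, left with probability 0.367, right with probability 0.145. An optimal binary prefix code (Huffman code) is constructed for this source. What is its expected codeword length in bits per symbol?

1.999 bits/symbol

Repeatedly combine the two least-probable nodes; the expected code length is the sum of the merged weights.
merge 29/200 + 221/1000 → 183/500
merge 267/1000 + 183/500 → 633/1000
merge 367/1000 + 633/1000 → 1
L = 183/500 + 633/1000 + 1 = 1999/1000 = 1.999 bits/symbol.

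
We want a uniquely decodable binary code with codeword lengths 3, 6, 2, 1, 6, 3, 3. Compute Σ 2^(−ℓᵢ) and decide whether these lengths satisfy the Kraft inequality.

1.15625; no

With common denominator 2^6 = 64: Σ 2^(−ℓᵢ) = 8/64 + 1/64 + 16/64 + 32/64 + 1/64 + 8/64 + 8/64 = 74/64 = 1.15625.
Kraft's inequality requires Σ ≤ 1; here Σ = 1.15625 > 1, so no such prefix code exists.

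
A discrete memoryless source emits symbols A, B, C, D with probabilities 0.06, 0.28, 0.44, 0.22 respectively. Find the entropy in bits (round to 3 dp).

H = −Σ pᵢ log₂ pᵢ.
−0.06·log₂(0.06) = 0.2435
−0.28·log₂(0.28) = 0.5142
−0.44·log₂(0.44) = 0.5211
−0.22·log₂(0.22) = 0.4806
Sum ≈ 1.7595 → 1.759 bits.

1.759 bits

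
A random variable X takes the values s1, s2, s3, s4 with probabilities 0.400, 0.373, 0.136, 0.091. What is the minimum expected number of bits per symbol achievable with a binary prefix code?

Repeatedly combine the two least-probable nodes; the expected code length is the sum of the merged weights.
merge 91/1000 + 17/125 → 227/1000
merge 227/1000 + 373/1000 → 3/5
merge 2/5 + 3/5 → 1
L = 227/1000 + 3/5 + 1 = 1827/1000 = 1.827 bits/symbol.

1.827 bits/symbol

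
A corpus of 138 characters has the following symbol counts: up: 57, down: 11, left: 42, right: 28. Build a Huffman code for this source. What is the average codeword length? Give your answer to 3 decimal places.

1.870 bits/symbol

Probabilities are the counts divided by 138.
Repeatedly combine the two least-probable nodes; the expected code length is the sum of the merged weights.
merge 11/138 + 14/69 → 13/46
merge 13/46 + 7/23 → 27/46
merge 19/46 + 27/46 → 1
L = 13/46 + 27/46 + 1 = 43/23 ≈ 1.870 bits/symbol.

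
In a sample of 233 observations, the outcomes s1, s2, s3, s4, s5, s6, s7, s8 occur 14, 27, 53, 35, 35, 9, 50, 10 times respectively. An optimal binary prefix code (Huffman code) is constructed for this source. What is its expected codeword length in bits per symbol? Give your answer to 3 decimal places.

2.781 bits/symbol

Probabilities are the counts divided by 233.
Repeatedly combine the two least-probable nodes; the expected code length is the sum of the merged weights.
merge 9/233 + 10/233 → 19/233
merge 14/233 + 19/233 → 33/233
merge 27/233 + 33/233 → 60/233
merge 35/233 + 35/233 → 70/233
merge 50/233 + 53/233 → 103/233
merge 60/233 + 70/233 → 130/233
merge 103/233 + 130/233 → 1
L = 19/233 + 33/233 + 60/233 + 70/233 + 103/233 + 130/233 + 1 = 648/233 ≈ 2.781 bits/symbol.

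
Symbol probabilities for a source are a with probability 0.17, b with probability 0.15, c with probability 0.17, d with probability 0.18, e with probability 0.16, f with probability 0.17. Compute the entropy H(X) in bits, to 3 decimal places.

2.583 bits

H = −Σ pᵢ log₂ pᵢ.
−0.17·log₂(0.17) = 0.4346
−0.15·log₂(0.15) = 0.4105
−0.17·log₂(0.17) = 0.4346
−0.18·log₂(0.18) = 0.4453
−0.16·log₂(0.16) = 0.4230
−0.17·log₂(0.17) = 0.4346
Sum ≈ 2.5826 → 2.583 bits.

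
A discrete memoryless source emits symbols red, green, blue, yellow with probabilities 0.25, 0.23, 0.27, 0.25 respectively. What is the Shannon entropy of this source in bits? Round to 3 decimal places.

1.998 bits

H = −Σ pᵢ log₂ pᵢ.
−0.25·log₂(0.25) = 0.5000
−0.23·log₂(0.23) = 0.4877
−0.27·log₂(0.27) = 0.5100
−0.25·log₂(0.25) = 0.5000
Sum ≈ 1.9977 → 1.998 bits.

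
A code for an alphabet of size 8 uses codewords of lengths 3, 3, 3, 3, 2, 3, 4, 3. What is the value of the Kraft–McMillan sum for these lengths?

With common denominator 2^4 = 16: Σ 2^(−ℓᵢ) = 2/16 + 2/16 + 2/16 + 2/16 + 4/16 + 2/16 + 1/16 + 2/16 = 17/16 = 1.0625.

1.0625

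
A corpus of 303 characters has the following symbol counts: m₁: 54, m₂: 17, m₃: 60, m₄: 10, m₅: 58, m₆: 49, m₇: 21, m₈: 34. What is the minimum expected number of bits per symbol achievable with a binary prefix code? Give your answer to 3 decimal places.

Probabilities are the counts divided by 303.
Repeatedly combine the two least-probable nodes; the expected code length is the sum of the merged weights.
merge 10/303 + 17/303 → 9/101
merge 7/101 + 9/101 → 16/101
merge 34/303 + 16/101 → 82/303
merge 49/303 + 18/101 → 103/303
merge 58/303 + 20/101 → 118/303
merge 82/303 + 103/303 → 185/303
merge 118/303 + 185/303 → 1
L = 9/101 + 16/101 + 82/303 + 103/303 + 118/303 + 185/303 + 1 = 866/303 ≈ 2.858 bits/symbol.

2.858 bits/symbol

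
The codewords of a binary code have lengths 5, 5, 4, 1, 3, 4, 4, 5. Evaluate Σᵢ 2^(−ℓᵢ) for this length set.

0.90625

With common denominator 2^5 = 32: Σ 2^(−ℓᵢ) = 1/32 + 1/32 + 2/32 + 16/32 + 4/32 + 2/32 + 2/32 + 1/32 = 29/32 = 0.90625.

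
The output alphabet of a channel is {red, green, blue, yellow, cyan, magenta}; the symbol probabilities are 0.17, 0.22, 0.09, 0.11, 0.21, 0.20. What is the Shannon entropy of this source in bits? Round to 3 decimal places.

2.515 bits

H = −Σ pᵢ log₂ pᵢ.
−0.17·log₂(0.17) = 0.4346
−0.22·log₂(0.22) = 0.4806
−0.09·log₂(0.09) = 0.3127
−0.11·log₂(0.11) = 0.3503
−0.21·log₂(0.21) = 0.4728
−0.20·log₂(0.20) = 0.4644
Sum ≈ 2.5153 → 2.515 bits.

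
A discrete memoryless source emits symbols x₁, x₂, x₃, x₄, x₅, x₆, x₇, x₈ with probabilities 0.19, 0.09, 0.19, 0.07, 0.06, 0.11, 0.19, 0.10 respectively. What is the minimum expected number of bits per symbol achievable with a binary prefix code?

2.94 bits/symbol

Repeatedly combine the two least-probable nodes; the expected code length is the sum of the merged weights.
merge 3/50 + 7/100 → 13/100
merge 9/100 + 1/10 → 19/100
merge 11/100 + 13/100 → 6/25
merge 19/100 + 19/100 → 19/50
merge 19/100 + 19/100 → 19/50
merge 6/25 + 19/50 → 31/50
merge 19/50 + 31/50 → 1
L = 13/100 + 19/100 + 6/25 + 19/50 + 19/50 + 31/50 + 1 = 147/50 = 2.94 bits/symbol.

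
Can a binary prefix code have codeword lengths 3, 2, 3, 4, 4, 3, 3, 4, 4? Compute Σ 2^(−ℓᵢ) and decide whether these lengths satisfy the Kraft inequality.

1; yes

With common denominator 2^4 = 16: Σ 2^(−ℓᵢ) = 2/16 + 4/16 + 2/16 + 1/16 + 1/16 + 2/16 + 2/16 + 1/16 + 1/16 = 16/16 = 1.
Kraft's inequality requires Σ ≤ 1; here Σ = 1 ≤ 1, so such a prefix code exists.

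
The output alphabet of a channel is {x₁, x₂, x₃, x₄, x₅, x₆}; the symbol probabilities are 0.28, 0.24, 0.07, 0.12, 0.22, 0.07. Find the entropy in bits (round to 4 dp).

2.3931 bits

H = −Σ pᵢ log₂ pᵢ.
−0.28·log₂(0.28) = 0.5142
−0.24·log₂(0.24) = 0.4941
−0.07·log₂(0.07) = 0.2686
−0.12·log₂(0.12) = 0.3671
−0.22·log₂(0.22) = 0.4806
−0.07·log₂(0.07) = 0.2686
Sum ≈ 2.3931 → 2.3931 bits.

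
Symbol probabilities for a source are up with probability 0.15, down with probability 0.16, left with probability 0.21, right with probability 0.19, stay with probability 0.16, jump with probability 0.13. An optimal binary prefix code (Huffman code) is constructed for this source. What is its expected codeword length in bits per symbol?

Repeatedly combine the two least-probable nodes; the expected code length is the sum of the merged weights.
merge 13/100 + 3/20 → 7/25
merge 4/25 + 4/25 → 8/25
merge 19/100 + 21/100 → 2/5
merge 7/25 + 8/25 → 3/5
merge 2/5 + 3/5 → 1
L = 7/25 + 8/25 + 2/5 + 3/5 + 1 = 13/5 = 2.6 bits/symbol.

2.6 bits/symbol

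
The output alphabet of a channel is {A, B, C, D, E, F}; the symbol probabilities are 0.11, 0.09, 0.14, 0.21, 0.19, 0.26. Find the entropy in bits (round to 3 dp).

2.493 bits

H = −Σ pᵢ log₂ pᵢ.
−0.11·log₂(0.11) = 0.3503
−0.09·log₂(0.09) = 0.3127
−0.14·log₂(0.14) = 0.3971
−0.21·log₂(0.21) = 0.4728
−0.19·log₂(0.19) = 0.4552
−0.26·log₂(0.26) = 0.5053
Sum ≈ 2.4934 → 2.493 bits.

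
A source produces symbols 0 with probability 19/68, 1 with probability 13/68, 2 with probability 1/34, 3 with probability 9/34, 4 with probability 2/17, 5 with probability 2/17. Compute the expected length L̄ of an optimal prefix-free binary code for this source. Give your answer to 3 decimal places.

Repeatedly combine the two least-probable nodes; the expected code length is the sum of the merged weights.
merge 1/34 + 2/17 → 5/34
merge 2/17 + 5/34 → 9/34
merge 13/68 + 9/34 → 31/68
merge 9/34 + 19/68 → 37/68
merge 31/68 + 37/68 → 1
L = 5/34 + 9/34 + 31/68 + 37/68 + 1 = 41/17 ≈ 2.412 bits/symbol.

2.412 bits/symbol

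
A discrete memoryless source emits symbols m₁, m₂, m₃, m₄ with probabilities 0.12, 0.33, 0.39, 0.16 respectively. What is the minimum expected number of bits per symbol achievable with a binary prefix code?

1.89 bits/symbol

Repeatedly combine the two least-probable nodes; the expected code length is the sum of the merged weights.
merge 3/25 + 4/25 → 7/25
merge 7/25 + 33/100 → 61/100
merge 39/100 + 61/100 → 1
L = 7/25 + 61/100 + 1 = 189/100 = 1.89 bits/symbol.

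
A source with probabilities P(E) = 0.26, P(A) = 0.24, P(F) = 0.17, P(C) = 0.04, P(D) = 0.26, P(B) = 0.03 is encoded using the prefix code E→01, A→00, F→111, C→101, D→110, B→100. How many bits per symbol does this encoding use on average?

L̄ = Σ pᵢ·ℓᵢ = 0.26·2 + 0.24·2 + 0.17·3 + 0.04·3 + 0.26·3 + 0.03·3 = 2.5 bits/symbol.

2.5 bits/symbol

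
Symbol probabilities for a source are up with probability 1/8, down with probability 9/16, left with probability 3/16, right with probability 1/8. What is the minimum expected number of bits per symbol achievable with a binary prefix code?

Repeatedly combine the two least-probable nodes; the expected code length is the sum of the merged weights.
merge 1/8 + 1/8 → 1/4
merge 3/16 + 1/4 → 7/16
merge 7/16 + 9/16 → 1
L = 1/4 + 7/16 + 1 = 27/16 = 1.6875 bits/symbol.

1.6875 bits/symbol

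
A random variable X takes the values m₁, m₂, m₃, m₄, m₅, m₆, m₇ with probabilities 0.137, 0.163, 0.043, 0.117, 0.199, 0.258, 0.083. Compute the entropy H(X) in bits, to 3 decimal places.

H = −Σ pᵢ log₂ pᵢ.
−0.137·log₂(0.137) = 0.3929
−0.163·log₂(0.163) = 0.4266
−0.043·log₂(0.043) = 0.1952
−0.117·log₂(0.117) = 0.3622
−0.199·log₂(0.199) = 0.4635
−0.258·log₂(0.258) = 0.5043
−0.083·log₂(0.083) = 0.2980
Sum ≈ 2.6426 → 2.643 bits.

2.643 bits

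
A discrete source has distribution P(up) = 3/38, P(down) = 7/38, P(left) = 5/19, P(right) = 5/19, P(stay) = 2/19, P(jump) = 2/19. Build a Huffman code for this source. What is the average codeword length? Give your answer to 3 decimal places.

2.474 bits/symbol

Repeatedly combine the two least-probable nodes; the expected code length is the sum of the merged weights.
merge 3/38 + 2/19 → 7/38
merge 2/19 + 7/38 → 11/38
merge 7/38 + 5/19 → 17/38
merge 5/19 + 11/38 → 21/38
merge 17/38 + 21/38 → 1
L = 7/38 + 11/38 + 17/38 + 21/38 + 1 = 47/19 ≈ 2.474 bits/symbol.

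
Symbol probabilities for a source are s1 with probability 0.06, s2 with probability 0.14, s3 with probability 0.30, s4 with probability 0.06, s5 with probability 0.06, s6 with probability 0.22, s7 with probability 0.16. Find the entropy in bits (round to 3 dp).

H = −Σ pᵢ log₂ pᵢ.
−0.06·log₂(0.06) = 0.2435
−0.14·log₂(0.14) = 0.3971
−0.30·log₂(0.30) = 0.5211
−0.06·log₂(0.06) = 0.2435
−0.06·log₂(0.06) = 0.2435
−0.22·log₂(0.22) = 0.4806
−0.16·log₂(0.16) = 0.4230
Sum ≈ 2.5524 → 2.552 bits.

2.552 bits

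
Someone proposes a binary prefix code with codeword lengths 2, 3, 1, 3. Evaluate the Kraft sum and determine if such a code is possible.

With common denominator 2^3 = 8: Σ 2^(−ℓᵢ) = 2/8 + 1/8 + 4/8 + 1/8 = 8/8 = 1.
Kraft's inequality requires Σ ≤ 1; here Σ = 1 ≤ 1, so such a prefix code exists.

1; yes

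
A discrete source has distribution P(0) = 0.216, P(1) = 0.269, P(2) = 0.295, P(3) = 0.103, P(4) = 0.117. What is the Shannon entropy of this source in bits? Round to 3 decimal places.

H = −Σ pᵢ log₂ pᵢ.
−0.216·log₂(0.216) = 0.4776
−0.269·log₂(0.269) = 0.5096
−0.295·log₂(0.295) = 0.5196
−0.103·log₂(0.103) = 0.3378
−0.117·log₂(0.117) = 0.3622
Sum ≈ 2.2066 → 2.207 bits.

2.207 bits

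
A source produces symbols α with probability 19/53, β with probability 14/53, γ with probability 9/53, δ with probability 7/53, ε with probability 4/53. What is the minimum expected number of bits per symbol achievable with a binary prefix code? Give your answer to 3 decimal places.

Repeatedly combine the two least-probable nodes; the expected code length is the sum of the merged weights.
merge 4/53 + 7/53 → 11/53
merge 9/53 + 11/53 → 20/53
merge 14/53 + 19/53 → 33/53
merge 20/53 + 33/53 → 1
L = 11/53 + 20/53 + 33/53 + 1 = 117/53 ≈ 2.208 bits/symbol.

2.208 bits/symbol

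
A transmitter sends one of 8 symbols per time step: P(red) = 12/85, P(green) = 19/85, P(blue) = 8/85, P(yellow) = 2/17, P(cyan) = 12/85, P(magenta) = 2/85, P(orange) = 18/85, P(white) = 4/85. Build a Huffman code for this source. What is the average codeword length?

2.8 bits/symbol

Repeatedly combine the two least-probable nodes; the expected code length is the sum of the merged weights.
merge 2/85 + 4/85 → 6/85
merge 6/85 + 8/85 → 14/85
merge 2/17 + 12/85 → 22/85
merge 12/85 + 14/85 → 26/85
merge 18/85 + 19/85 → 37/85
merge 22/85 + 26/85 → 48/85
merge 37/85 + 48/85 → 1
L = 6/85 + 14/85 + 22/85 + 26/85 + 37/85 + 48/85 + 1 = 14/5 = 2.8 bits/symbol.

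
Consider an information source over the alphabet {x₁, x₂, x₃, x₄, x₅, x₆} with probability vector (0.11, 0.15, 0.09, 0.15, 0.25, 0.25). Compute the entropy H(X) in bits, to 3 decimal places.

H = −Σ pᵢ log₂ pᵢ.
−0.11·log₂(0.11) = 0.3503
−0.15·log₂(0.15) = 0.4105
−0.09·log₂(0.09) = 0.3127
−0.15·log₂(0.15) = 0.4105
−0.25·log₂(0.25) = 0.5000
−0.25·log₂(0.25) = 0.5000
Sum ≈ 2.4840 → 2.484 bits.

2.484 bits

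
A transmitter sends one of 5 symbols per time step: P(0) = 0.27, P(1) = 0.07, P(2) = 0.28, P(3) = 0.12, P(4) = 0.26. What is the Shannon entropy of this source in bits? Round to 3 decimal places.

2.165 bits

H = −Σ pᵢ log₂ pᵢ.
−0.27·log₂(0.27) = 0.5100
−0.07·log₂(0.07) = 0.2686
−0.28·log₂(0.28) = 0.5142
−0.12·log₂(0.12) = 0.3671
−0.26·log₂(0.26) = 0.5053
Sum ≈ 2.1652 → 2.165 bits.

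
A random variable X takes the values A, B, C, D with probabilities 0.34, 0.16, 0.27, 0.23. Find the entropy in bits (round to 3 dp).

1.950 bits

H = −Σ pᵢ log₂ pᵢ.
−0.34·log₂(0.34) = 0.5292
−0.16·log₂(0.16) = 0.4230
−0.27·log₂(0.27) = 0.5100
−0.23·log₂(0.23) = 0.4877
Sum ≈ 1.9499 → 1.950 bits.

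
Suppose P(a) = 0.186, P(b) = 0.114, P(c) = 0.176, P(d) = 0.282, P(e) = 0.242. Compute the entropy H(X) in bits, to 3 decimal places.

2.260 bits

H = −Σ pᵢ log₂ pᵢ.
−0.186·log₂(0.186) = 0.4514
−0.114·log₂(0.114) = 0.3571
−0.176·log₂(0.176) = 0.4411
−0.282·log₂(0.282) = 0.5150
−0.242·log₂(0.242) = 0.4954
Sum ≈ 2.2600 → 2.260 bits.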